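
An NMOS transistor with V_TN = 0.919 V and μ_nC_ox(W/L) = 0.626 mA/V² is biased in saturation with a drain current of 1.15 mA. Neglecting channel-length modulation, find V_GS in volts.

In saturation I_D = ½ k_n (V_GS − V_TN)², so V_GS − V_TN = √(2 I_D / k_n) = √(2 × 1.15 / 0.626) = 1.92 V.
V_GS = 0.919 + 1.92 = 2.84 V.

V_GS = 2.84 V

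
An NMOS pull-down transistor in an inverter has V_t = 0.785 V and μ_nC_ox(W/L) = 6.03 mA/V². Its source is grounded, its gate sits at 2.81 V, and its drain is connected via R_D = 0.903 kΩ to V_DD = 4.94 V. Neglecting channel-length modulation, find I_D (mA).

I_D = 4.96 mA

V_GS = V_G = 2.81 V, so V_ov = 2.81 − 0.785 = 2.02 V.
Assume saturation: I_D = ½ k_n V_ov² = 0.5 × 6.03 × 2.02² = 12.4 mA, giving V_DS = V_DD − I_D R_D = 4.94 − 12.4 × 0.903 = -6.22 V.
But -6.22 V < V_ov = 2.02 V, so the device is actually in triode.
In triode I_D = k_n[V_ov V_DS − ½ V_DS²] and I_D = (V_DD − V_DS)/R_D. Equating: 2.72 V_DS² − 12.03 V_DS + 4.94 = 0, giving V_DS = 0.458 V (the root below V_ov).
I_D = (4.94 − 0.458) / 0.903 = 4.96 mA.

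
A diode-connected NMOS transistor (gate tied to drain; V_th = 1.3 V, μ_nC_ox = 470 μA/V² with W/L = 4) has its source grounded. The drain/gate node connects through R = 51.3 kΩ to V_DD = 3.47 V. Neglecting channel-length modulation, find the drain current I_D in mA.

With gate tied to drain, V_GS = V_DS ≥ V_GS − V_th, so the device is in saturation.
k_n = μ_nC_ox · (W/L) = 1.88 mA/V².
KCL at the drain: ½ k_n (V_GS − V_th)² = (V_DD − V_GS)/R.
Let x = V_GS − 1.3. Then 48.2 x² + x − 2.17 = 0, giving x = 0.202 V (positive root), so V_GS = 1.5 V.
I_D = (V_DD − V_GS)/R = (3.47 − 1.5) / 51.3 = 0.0384 mA.

I_D = 0.0384 mA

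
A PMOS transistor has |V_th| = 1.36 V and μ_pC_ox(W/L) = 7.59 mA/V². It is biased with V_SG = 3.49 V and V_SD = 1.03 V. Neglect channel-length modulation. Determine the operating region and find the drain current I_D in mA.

Triode; I_D = 12.6 mA

V_ov = V_SG − |V_th| = 3.49 − 1.36 = 2.13 V.
Since V_SD = 1.03 V < V_ov = 2.13 V, the device is in the triode region.
I_D = k_p [V_ov · V_SD − ½ V_SD²] = 7.59 × [2.13 × 1.03 − 0.5 × 1.03²] = 12.6 mA.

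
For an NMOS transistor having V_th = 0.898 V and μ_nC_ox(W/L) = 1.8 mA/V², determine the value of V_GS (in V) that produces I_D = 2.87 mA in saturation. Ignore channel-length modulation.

V_GS = 2.68 V

In saturation I_D = ½ k_n (V_GS − V_th)², so V_GS − V_th = √(2 I_D / k_n) = √(2 × 2.87 / 1.8) = 1.79 V.
V_GS = 0.898 + 1.79 = 2.68 V.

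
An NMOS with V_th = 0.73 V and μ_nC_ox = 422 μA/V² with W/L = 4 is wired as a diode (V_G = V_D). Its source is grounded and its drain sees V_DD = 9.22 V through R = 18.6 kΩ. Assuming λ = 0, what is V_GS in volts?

V_GS = 1.43 V

With gate tied to drain, V_GS = V_DS ≥ V_GS − V_th, so the device is in saturation.
k_n = μ_nC_ox · (W/L) = 1.688 mA/V².
KCL at the drain: ½ k_n (V_GS − V_th)² = (V_DD − V_GS)/R.
Let x = V_GS − 0.73. Then 15.7 x² + x − 8.49 = 0, giving x = 0.704 V (positive root), so V_GS = 1.43 V.
I_D = (V_DD − V_GS)/R = (9.22 − 1.43) / 18.6 = 0.419 mA.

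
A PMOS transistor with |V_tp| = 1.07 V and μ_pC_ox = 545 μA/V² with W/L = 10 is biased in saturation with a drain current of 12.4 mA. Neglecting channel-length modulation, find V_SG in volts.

k_p = μ_pC_ox · (W/L) = 5.45 mA/V².
In saturation I_D = ½ k_p (V_SG − |V_tp|)², so V_SG − |V_tp| = √(2 I_D / k_p) = √(2 × 12.4 / 5.45) = 2.13 V.
V_SG = 1.07 + 2.13 = 3.2 V.

V_SG = 3.20 V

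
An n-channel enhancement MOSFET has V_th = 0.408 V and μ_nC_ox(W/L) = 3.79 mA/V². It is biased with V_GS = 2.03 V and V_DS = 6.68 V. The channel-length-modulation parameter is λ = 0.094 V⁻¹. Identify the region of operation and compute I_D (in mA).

V_ov = V_GS − V_th = 2.03 − 0.408 = 1.62 V.
Since V_DS = 6.68 V ≥ V_ov = 1.62 V, the device is in saturation.
I_D = ½ k_n V_ov² (1 + λ V_DS) = 0.5 × 3.79 × 1.62² × (1 + 0.094 × 6.68) = 8.12 mA.

Saturation; I_D = 8.12 mA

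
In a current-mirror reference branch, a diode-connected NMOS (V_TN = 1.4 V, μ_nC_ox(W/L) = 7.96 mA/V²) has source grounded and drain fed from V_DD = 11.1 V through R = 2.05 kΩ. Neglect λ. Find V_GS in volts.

With gate tied to drain, V_GS = V_DS ≥ V_GS − V_TN, so the device is in saturation.
KCL at the drain: ½ k_n (V_GS − V_TN)² = (V_DD − V_GS)/R.
Let x = V_GS − 1.4. Then 8.16 x² + x − 9.7 = 0, giving x = 1.03 V (positive root), so V_GS = 2.43 V.
I_D = (V_DD − V_GS)/R = (11.1 − 2.43) / 2.05 = 4.23 mA.

V_GS = 2.43 V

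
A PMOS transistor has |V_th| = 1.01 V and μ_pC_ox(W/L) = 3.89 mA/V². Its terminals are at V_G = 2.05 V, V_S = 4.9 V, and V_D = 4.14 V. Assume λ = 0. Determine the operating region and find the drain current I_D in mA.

Triode; I_D = 4.32 mA

V_SG = V_S − V_G = 4.9 − 2.05 = 2.85 V; V_SD = V_S − V_D = 4.9 − 4.14 = 0.76 V.
V_ov = V_SG − |V_th| = 2.85 − 1.01 = 1.84 V.
Since V_SD = 0.76 V < V_ov = 1.84 V, the device is in the triode region.
I_D = k_p [V_ov · V_SD − ½ V_SD²] = 3.89 × [1.84 × 0.76 − 0.5 × 0.76²] = 4.32 mA.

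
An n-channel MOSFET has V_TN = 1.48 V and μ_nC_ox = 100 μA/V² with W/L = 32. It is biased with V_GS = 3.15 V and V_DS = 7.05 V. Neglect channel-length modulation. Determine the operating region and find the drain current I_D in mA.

k_n = μ_nC_ox · (W/L) = 3.2 mA/V².
V_ov = V_GS − V_TN = 3.15 − 1.48 = 1.67 V.
Since V_DS = 7.05 V ≥ V_ov = 1.67 V, the device is in saturation.
I_D = ½ k_n V_ov² = 0.5 × 3.2 × 1.67² = 4.46 mA.

Saturation; I_D = 4.46 mA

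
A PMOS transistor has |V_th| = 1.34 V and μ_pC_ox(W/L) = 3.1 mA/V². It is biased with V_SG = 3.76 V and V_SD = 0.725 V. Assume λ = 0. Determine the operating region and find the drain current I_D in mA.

V_ov = V_SG − |V_th| = 3.76 − 1.34 = 2.42 V.
Since V_SD = 0.725 V < V_ov = 2.42 V, the device is in the triode region.
I_D = k_p [V_ov · V_SD − ½ V_SD²] = 3.1 × [2.42 × 0.725 − 0.5 × 0.725²] = 4.62 mA.

Triode; I_D = 4.62 mA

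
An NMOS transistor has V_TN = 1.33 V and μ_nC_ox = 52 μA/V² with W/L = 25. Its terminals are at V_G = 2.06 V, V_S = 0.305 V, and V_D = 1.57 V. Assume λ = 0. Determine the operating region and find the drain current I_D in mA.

Saturation; I_D = 0.117 mA

V_GS = V_G − V_S = 2.06 − 0.305 = 1.76 V; V_DS = V_D − V_S = 1.57 − 0.305 = 1.27 V.
k_n = μ_nC_ox · (W/L) = 1.3 mA/V².
V_ov = V_GS − V_TN = 1.76 − 1.33 = 0.425 V.
Since V_DS = 1.27 V ≥ V_ov = 0.425 V, the device is in saturation.
I_D = ½ k_n V_ov² = 0.5 × 1.3 × 0.425² = 0.117 mA.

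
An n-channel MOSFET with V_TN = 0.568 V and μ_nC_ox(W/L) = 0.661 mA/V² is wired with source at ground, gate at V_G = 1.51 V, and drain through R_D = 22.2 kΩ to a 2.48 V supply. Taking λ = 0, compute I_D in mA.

I_D = 0.103 mA

V_GS = V_G = 1.51 V, so V_ov = 1.51 − 0.568 = 0.942 V.
Assume saturation: I_D = ½ k_n V_ov² = 0.5 × 0.661 × 0.942² = 0.293 mA, giving V_DS = V_DD − I_D R_D = 2.48 − 0.293 × 22.2 = -4.03 V.
But -4.03 V < V_ov = 0.942 V, so the device is actually in triode.
In triode I_D = k_n[V_ov V_DS − ½ V_DS²] and I_D = (V_DD − V_DS)/R_D. Equating: 7.34 V_DS² − 14.82 V_DS + 2.48 = 0, giving V_DS = 0.184 V (the root below V_ov).
I_D = (2.48 − 0.184) / 22.2 = 0.103 mA.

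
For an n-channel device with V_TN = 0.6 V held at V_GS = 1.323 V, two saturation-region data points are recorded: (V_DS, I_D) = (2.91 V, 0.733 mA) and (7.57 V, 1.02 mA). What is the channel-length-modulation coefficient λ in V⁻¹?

With V_GS fixed, I_D ∝ (1 + λ V_DS) in saturation, so I_D2/I_D1 = (1 + λ V_DS2)/(1 + λ V_DS1).
1.02/0.733 = 1.392 = (1 + 7.57 λ)/(1 + 2.91 λ).
Solving: λ (I_D1 V_DS2 − I_D2 V_DS1) = I_D2 − I_D1, so λ = (1.02 − 0.733) / (0.733 × 7.57 − 1.02 × 2.91) = 0.287 / 2.58 = 0.111 V⁻¹.

λ = 0.111 V⁻¹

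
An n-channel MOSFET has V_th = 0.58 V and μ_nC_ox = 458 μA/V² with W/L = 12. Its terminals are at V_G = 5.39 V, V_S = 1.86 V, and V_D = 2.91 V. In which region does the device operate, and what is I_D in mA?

Triode; I_D = 14.0 mA

V_GS = V_G − V_S = 5.39 − 1.86 = 3.53 V; V_DS = V_D − V_S = 2.91 − 1.86 = 1.05 V.
k_n = μ_nC_ox · (W/L) = 5.496 mA/V².
V_ov = V_GS − V_th = 3.53 − 0.58 = 2.95 V.
Since V_DS = 1.05 V < V_ov = 2.95 V, the device is in the triode region.
I_D = k_n [V_ov · V_DS − ½ V_DS²] = 5.496 × [2.95 × 1.05 − 0.5 × 1.05²] = 14 mA.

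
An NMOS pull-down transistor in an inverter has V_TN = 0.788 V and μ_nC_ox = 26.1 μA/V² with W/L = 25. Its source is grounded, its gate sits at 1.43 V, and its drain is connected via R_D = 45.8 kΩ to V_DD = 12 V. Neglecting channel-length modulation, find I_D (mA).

V_GS = V_G = 1.43 V, so V_ov = 1.43 − 0.788 = 0.642 V.
k_n = μ_nC_ox · (W/L) = 0.6525 mA/V².
Assume saturation: I_D = ½ k_n V_ov² = 0.5 × 0.6525 × 0.642² = 0.134 mA, giving V_DS = V_DD − I_D R_D = 12 − 0.134 × 45.8 = 5.84 V.
V_DS = 5.84 V ≥ V_ov = 0.642 V, confirming saturation.

I_D = 0.134 mA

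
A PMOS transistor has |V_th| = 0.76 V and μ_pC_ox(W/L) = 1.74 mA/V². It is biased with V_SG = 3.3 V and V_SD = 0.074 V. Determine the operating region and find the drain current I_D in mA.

V_ov = V_SG − |V_th| = 3.3 − 0.76 = 2.54 V.
Since V_SD = 0.074 V < V_ov = 2.54 V, the device is in the triode region.
I_D = k_p [V_ov · V_SD − ½ V_SD²] = 1.74 × [2.54 × 0.074 − 0.5 × 0.074²] = 0.322 mA.

Triode; I_D = 0.322 mA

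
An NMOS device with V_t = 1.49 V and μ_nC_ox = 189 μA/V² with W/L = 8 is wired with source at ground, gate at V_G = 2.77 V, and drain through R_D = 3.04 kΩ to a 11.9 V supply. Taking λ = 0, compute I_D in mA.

I_D = 1.24 mA

V_GS = V_G = 2.77 V, so V_ov = 2.77 − 1.49 = 1.28 V.
k_n = μ_nC_ox · (W/L) = 1.512 mA/V².
Assume saturation: I_D = ½ k_n V_ov² = 0.5 × 1.512 × 1.28² = 1.24 mA, giving V_DS = V_DD − I_D R_D = 11.9 − 1.24 × 3.04 = 8.13 V.
V_DS = 8.13 V ≥ V_ov = 1.28 V, confirming saturation.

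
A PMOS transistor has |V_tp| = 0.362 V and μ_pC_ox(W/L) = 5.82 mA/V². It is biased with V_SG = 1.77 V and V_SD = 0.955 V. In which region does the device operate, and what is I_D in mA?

V_ov = V_SG − |V_tp| = 1.77 − 0.362 = 1.41 V.
Since V_SD = 0.955 V < V_ov = 1.41 V, the device is in the triode region.
I_D = k_p [V_ov · V_SD − ½ V_SD²] = 5.82 × [1.41 × 0.955 − 0.5 × 0.955²] = 5.17 mA.

Triode; I_D = 5.17 mA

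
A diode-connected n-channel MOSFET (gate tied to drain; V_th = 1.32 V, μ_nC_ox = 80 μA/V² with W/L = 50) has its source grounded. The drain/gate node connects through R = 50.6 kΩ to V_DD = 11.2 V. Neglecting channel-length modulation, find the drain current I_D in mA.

With gate tied to drain, V_GS = V_DS ≥ V_GS − V_th, so the device is in saturation.
k_n = μ_nC_ox · (W/L) = 4 mA/V².
KCL at the drain: ½ k_n (V_GS − V_th)² = (V_DD − V_GS)/R.
Let x = V_GS − 1.32. Then 101 x² + x − 9.88 = 0, giving x = 0.308 V (positive root), so V_GS = 1.63 V.
I_D = (V_DD − V_GS)/R = (11.2 − 1.63) / 50.6 = 0.189 mA.

I_D = 0.189 mA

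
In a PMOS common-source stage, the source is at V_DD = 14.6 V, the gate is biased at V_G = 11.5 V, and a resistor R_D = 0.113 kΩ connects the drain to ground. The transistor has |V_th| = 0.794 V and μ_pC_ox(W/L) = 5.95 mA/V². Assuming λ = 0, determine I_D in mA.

V_SG = V_DD − V_G = 14.6 − 11.5 = 3.1 V, so V_ov = 3.1 − 0.794 = 2.31 V.
Assume saturation: I_D = ½ k_p V_ov² = 0.5 × 5.95 × 2.31² = 15.8 mA, giving V_SD = V_DD − I_D R_D = 14.6 − 15.8 × 0.113 = 12.8 V.
V_SD = 12.8 V ≥ V_ov = 2.31 V, confirming saturation.

I_D = 15.8 mA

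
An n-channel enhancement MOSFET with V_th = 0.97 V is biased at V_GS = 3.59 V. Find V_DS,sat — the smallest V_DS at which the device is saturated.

V_DS,sat = 2.62 V

The boundary between triode and saturation is V_DS = V_GS − V_th = V_ov.
V_ov = 3.59 − 0.97 = 2.62 V.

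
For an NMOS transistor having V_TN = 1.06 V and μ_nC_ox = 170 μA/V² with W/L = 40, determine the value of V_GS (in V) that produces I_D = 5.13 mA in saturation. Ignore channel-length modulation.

k_n = μ_nC_ox · (W/L) = 6.8 mA/V².
In saturation I_D = ½ k_n (V_GS − V_TN)², so V_GS − V_TN = √(2 I_D / k_n) = √(2 × 5.13 / 6.8) = 1.23 V.
V_GS = 1.06 + 1.23 = 2.29 V.

V_GS = 2.29 V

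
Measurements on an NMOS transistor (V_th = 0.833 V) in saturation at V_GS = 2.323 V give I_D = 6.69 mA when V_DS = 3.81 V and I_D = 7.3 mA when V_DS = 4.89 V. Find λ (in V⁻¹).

With V_GS fixed, I_D ∝ (1 + λ V_DS) in saturation, so I_D2/I_D1 = (1 + λ V_DS2)/(1 + λ V_DS1).
7.3/6.69 = 1.091 = (1 + 4.89 λ)/(1 + 3.81 λ).
Solving: λ (I_D1 V_DS2 − I_D2 V_DS1) = I_D2 − I_D1, so λ = (7.3 − 6.69) / (6.69 × 4.89 − 7.3 × 3.81) = 0.61 / 4.9 = 0.124 V⁻¹.

λ = 0.124 V⁻¹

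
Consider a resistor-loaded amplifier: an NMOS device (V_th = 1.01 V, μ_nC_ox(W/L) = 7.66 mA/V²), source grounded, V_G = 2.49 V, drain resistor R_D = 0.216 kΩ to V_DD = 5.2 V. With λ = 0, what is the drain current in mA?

I_D = 8.39 mA

V_GS = V_G = 2.49 V, so V_ov = 2.49 − 1.01 = 1.48 V.
Assume saturation: I_D = ½ k_n V_ov² = 0.5 × 7.66 × 1.48² = 8.39 mA, giving V_DS = V_DD − I_D R_D = 5.2 − 8.39 × 0.216 = 3.39 V.
V_DS = 3.39 V ≥ V_ov = 1.48 V, confirming saturation.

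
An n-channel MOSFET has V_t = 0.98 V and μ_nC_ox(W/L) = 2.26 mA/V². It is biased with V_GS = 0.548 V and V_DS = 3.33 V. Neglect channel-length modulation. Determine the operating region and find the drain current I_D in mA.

V_GS = 0.548 V < V_t = 0.98 V, so the transistor is in cutoff.

Cutoff; I_D = 0 mA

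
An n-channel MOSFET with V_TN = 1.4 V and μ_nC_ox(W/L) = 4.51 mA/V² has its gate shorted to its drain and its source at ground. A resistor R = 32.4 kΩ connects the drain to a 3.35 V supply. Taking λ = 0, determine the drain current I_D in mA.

I_D = 0.0553 mA

With gate tied to drain, V_GS = V_DS ≥ V_GS − V_TN, so the device is in saturation.
KCL at the drain: ½ k_n (V_GS − V_TN)² = (V_DD − V_GS)/R.
Let x = V_GS − 1.4. Then 73.1 x² + x − 1.95 = 0, giving x = 0.157 V (positive root), so V_GS = 1.56 V.
I_D = (V_DD − V_GS)/R = (3.35 − 1.56) / 32.4 = 0.0553 mA.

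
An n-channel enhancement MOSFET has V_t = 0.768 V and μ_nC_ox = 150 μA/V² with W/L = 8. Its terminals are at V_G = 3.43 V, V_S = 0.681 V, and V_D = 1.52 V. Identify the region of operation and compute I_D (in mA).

V_GS = V_G − V_S = 3.43 − 0.681 = 2.75 V; V_DS = V_D − V_S = 1.52 − 0.681 = 0.839 V.
k_n = μ_nC_ox · (W/L) = 1.2 mA/V².
V_ov = V_GS − V_t = 2.75 − 0.768 = 1.98 V.
Since V_DS = 0.839 V < V_ov = 1.98 V, the device is in the triode region.
I_D = k_n [V_ov · V_DS − ½ V_DS²] = 1.2 × [1.98 × 0.839 − 0.5 × 0.839²] = 1.57 mA.

Triode; I_D = 1.57 mA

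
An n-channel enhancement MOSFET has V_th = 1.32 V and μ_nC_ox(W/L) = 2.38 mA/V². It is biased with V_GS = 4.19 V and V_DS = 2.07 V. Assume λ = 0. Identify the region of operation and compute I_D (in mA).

V_ov = V_GS − V_th = 4.19 − 1.32 = 2.87 V.
Since V_DS = 2.07 V < V_ov = 2.87 V, the device is in the triode region.
I_D = k_n [V_ov · V_DS − ½ V_DS²] = 2.38 × [2.87 × 2.07 − 0.5 × 2.07²] = 9.04 mA.

Triode; I_D = 9.04 mA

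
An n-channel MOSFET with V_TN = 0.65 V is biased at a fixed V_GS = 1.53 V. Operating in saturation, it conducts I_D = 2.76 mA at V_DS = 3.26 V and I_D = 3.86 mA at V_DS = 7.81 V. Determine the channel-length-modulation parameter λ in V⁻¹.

With V_GS fixed, I_D ∝ (1 + λ V_DS) in saturation, so I_D2/I_D1 = (1 + λ V_DS2)/(1 + λ V_DS1).
3.86/2.76 = 1.399 = (1 + 7.81 λ)/(1 + 3.26 λ).
Solving: λ (I_D1 V_DS2 − I_D2 V_DS1) = I_D2 − I_D1, so λ = (3.86 − 2.76) / (2.76 × 7.81 − 3.86 × 3.26) = 1.1 / 8.97 = 0.123 V⁻¹.

λ = 0.123 V⁻¹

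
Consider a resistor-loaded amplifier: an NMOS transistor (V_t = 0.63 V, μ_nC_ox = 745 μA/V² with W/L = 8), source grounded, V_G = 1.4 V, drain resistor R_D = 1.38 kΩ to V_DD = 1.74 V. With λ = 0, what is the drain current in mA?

I_D = 1.06 mA

V_GS = V_G = 1.4 V, so V_ov = 1.4 − 0.63 = 0.77 V.
k_n = μ_nC_ox · (W/L) = 5.96 mA/V².
Assume saturation: I_D = ½ k_n V_ov² = 0.5 × 5.96 × 0.77² = 1.77 mA, giving V_DS = V_DD − I_D R_D = 1.74 − 1.77 × 1.38 = -0.698 V.
But -0.698 V < V_ov = 0.77 V, so the device is actually in triode.
In triode I_D = k_n[V_ov V_DS − ½ V_DS²] and I_D = (V_DD − V_DS)/R_D. Equating: 4.11 V_DS² − 7.333 V_DS + 1.74 = 0, giving V_DS = 0.282 V (the root below V_ov).
I_D = (1.74 − 0.282) / 1.38 = 1.06 mA.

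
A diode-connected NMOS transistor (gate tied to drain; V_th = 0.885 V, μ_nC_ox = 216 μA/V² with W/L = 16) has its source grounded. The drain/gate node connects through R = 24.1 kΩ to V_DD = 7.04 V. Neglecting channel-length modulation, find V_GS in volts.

With gate tied to drain, V_GS = V_DS ≥ V_GS − V_th, so the device is in saturation.
k_n = μ_nC_ox · (W/L) = 3.456 mA/V².
KCL at the drain: ½ k_n (V_GS − V_th)² = (V_DD − V_GS)/R.
Let x = V_GS − 0.885. Then 41.6 x² + x − 6.155 = 0, giving x = 0.373 V (positive root), so V_GS = 1.26 V.
I_D = (V_DD − V_GS)/R = (7.04 − 1.26) / 24.1 = 0.24 mA.

V_GS = 1.26 V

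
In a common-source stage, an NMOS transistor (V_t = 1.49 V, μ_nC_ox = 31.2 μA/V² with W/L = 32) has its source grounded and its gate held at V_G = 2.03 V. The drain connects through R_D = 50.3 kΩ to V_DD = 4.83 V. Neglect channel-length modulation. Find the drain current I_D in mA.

V_GS = V_G = 2.03 V, so V_ov = 2.03 − 1.49 = 0.54 V.
k_n = μ_nC_ox · (W/L) = 0.9984 mA/V².
Assume saturation: I_D = ½ k_n V_ov² = 0.5 × 0.9984 × 0.54² = 0.146 mA, giving V_DS = V_DD − I_D R_D = 4.83 − 0.146 × 50.3 = -2.49 V.
But -2.49 V < V_ov = 0.54 V, so the device is actually in triode.
In triode I_D = k_n[V_ov V_DS − ½ V_DS²] and I_D = (V_DD − V_DS)/R_D. Equating: 25.1 V_DS² − 28.12 V_DS + 4.83 = 0, giving V_DS = 0.212 V (the root below V_ov).
I_D = (4.83 − 0.212) / 50.3 = 0.0918 mA.

I_D = 0.0918 mA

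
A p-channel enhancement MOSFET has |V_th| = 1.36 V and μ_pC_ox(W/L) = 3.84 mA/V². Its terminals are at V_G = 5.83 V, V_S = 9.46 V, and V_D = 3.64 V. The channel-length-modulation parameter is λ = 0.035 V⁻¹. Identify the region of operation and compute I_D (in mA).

V_SG = V_S − V_G = 9.46 − 5.83 = 3.63 V; V_SD = V_S − V_D = 9.46 − 3.64 = 5.82 V.
V_ov = V_SG − |V_th| = 3.63 − 1.36 = 2.27 V.
Since V_SD = 5.82 V ≥ V_ov = 2.27 V, the device is in saturation.
I_D = ½ k_p V_ov² (1 + λ V_SD) = 0.5 × 3.84 × 2.27² × (1 + 0.035 × 5.82) = 11.9 mA.

Saturation; I_D = 11.9 mA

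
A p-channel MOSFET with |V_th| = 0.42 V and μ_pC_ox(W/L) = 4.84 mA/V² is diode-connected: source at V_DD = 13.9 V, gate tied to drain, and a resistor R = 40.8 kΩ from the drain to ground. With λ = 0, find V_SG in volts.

V_SG = 0.784 V

With gate tied to drain, V_SG = V_SD ≥ V_SG − |V_th|, so the device is in saturation.
KCL at the drain: ½ k_p (V_SG − |V_th|)² = (V_DD − V_SG)/R.
Let x = V_SG − 0.42. Then 98.7 x² + x − 13.48 = 0, giving x = 0.364 V (positive root), so V_SG = 0.784 V.
I_D = (V_DD − V_SG)/R = (13.9 − 0.784) / 40.8 = 0.321 mA.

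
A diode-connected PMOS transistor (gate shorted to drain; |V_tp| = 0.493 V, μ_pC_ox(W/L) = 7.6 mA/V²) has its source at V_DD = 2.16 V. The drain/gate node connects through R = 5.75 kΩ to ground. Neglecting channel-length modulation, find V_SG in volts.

With gate tied to drain, V_SG = V_SD ≥ V_SG − |V_tp|, so the device is in saturation.
KCL at the drain: ½ k_p (V_SG − |V_tp|)² = (V_DD − V_SG)/R.
Let x = V_SG − 0.493. Then 21.8 x² + x − 1.667 = 0, giving x = 0.254 V (positive root), so V_SG = 0.747 V.
I_D = (V_DD − V_SG)/R = (2.16 − 0.747) / 5.75 = 0.246 mA.

V_SG = 0.747 V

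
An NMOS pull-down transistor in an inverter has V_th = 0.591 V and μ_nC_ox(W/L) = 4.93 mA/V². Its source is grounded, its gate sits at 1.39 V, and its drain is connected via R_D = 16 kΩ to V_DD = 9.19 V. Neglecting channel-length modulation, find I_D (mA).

I_D = 0.564 mA

V_GS = V_G = 1.39 V, so V_ov = 1.39 − 0.591 = 0.799 V.
Assume saturation: I_D = ½ k_n V_ov² = 0.5 × 4.93 × 0.799² = 1.57 mA, giving V_DS = V_DD − I_D R_D = 9.19 − 1.57 × 16 = -16 V.
But -16 V < V_ov = 0.799 V, so the device is actually in triode.
In triode I_D = k_n[V_ov V_DS − ½ V_DS²] and I_D = (V_DD − V_DS)/R_D. Equating: 39.4 V_DS² − 64.03 V_DS + 9.19 = 0, giving V_DS = 0.159 V (the root below V_ov).
I_D = (9.19 − 0.159) / 16 = 0.564 mA.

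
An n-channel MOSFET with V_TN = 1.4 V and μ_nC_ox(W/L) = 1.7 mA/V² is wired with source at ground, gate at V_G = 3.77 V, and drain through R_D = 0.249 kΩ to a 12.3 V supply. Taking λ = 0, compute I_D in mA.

I_D = 4.77 mA

V_GS = V_G = 3.77 V, so V_ov = 3.77 − 1.4 = 2.37 V.
Assume saturation: I_D = ½ k_n V_ov² = 0.5 × 1.7 × 2.37² = 4.77 mA, giving V_DS = V_DD − I_D R_D = 12.3 − 4.77 × 0.249 = 11.1 V.
V_DS = 11.1 V ≥ V_ov = 2.37 V, confirming saturation.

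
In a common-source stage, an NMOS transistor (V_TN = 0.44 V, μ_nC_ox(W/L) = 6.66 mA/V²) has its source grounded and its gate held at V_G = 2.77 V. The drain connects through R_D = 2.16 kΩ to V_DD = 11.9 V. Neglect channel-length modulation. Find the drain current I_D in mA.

I_D = 5.34 mA

V_GS = V_G = 2.77 V, so V_ov = 2.77 − 0.44 = 2.33 V.
Assume saturation: I_D = ½ k_n V_ov² = 0.5 × 6.66 × 2.33² = 18.1 mA, giving V_DS = V_DD − I_D R_D = 11.9 − 18.1 × 2.16 = -27.1 V.
But -27.1 V < V_ov = 2.33 V, so the device is actually in triode.
In triode I_D = k_n[V_ov V_DS − ½ V_DS²] and I_D = (V_DD − V_DS)/R_D. Equating: 7.19 V_DS² − 34.52 V_DS + 11.9 = 0, giving V_DS = 0.374 V (the root below V_ov).
I_D = (11.9 − 0.374) / 2.16 = 5.34 mA.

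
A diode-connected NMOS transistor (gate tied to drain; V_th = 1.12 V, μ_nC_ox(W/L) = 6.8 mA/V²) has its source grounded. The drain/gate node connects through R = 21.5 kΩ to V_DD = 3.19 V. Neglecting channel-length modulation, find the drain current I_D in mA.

With gate tied to drain, V_GS = V_DS ≥ V_GS − V_th, so the device is in saturation.
KCL at the drain: ½ k_n (V_GS − V_th)² = (V_DD − V_GS)/R.
Let x = V_GS − 1.12. Then 73.1 x² + x − 2.07 = 0, giving x = 0.162 V (positive root), so V_GS = 1.28 V.
I_D = (V_DD − V_GS)/R = (3.19 − 1.28) / 21.5 = 0.0888 mA.

I_D = 0.0888 mA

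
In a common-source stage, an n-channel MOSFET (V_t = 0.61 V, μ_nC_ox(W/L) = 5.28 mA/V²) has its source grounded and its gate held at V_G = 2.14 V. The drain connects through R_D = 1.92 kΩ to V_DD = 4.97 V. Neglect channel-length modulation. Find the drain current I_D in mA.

V_GS = V_G = 2.14 V, so V_ov = 2.14 − 0.61 = 1.53 V.
Assume saturation: I_D = ½ k_n V_ov² = 0.5 × 5.28 × 1.53² = 6.18 mA, giving V_DS = V_DD − I_D R_D = 4.97 − 6.18 × 1.92 = -6.9 V.
But -6.9 V < V_ov = 1.53 V, so the device is actually in triode.
In triode I_D = k_n[V_ov V_DS − ½ V_DS²] and I_D = (V_DD − V_DS)/R_D. Equating: 5.07 V_DS² − 16.51 V_DS + 4.97 = 0, giving V_DS = 0.336 V (the root below V_ov).
I_D = (4.97 − 0.336) / 1.92 = 2.41 mA.

I_D = 2.41 mA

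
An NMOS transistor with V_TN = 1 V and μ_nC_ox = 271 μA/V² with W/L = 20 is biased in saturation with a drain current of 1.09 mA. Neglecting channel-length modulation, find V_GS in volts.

k_n = μ_nC_ox · (W/L) = 5.42 mA/V².
In saturation I_D = ½ k_n (V_GS − V_TN)², so V_GS − V_TN = √(2 I_D / k_n) = √(2 × 1.09 / 5.42) = 0.634 V.
V_GS = 1 + 0.634 = 1.63 V.

V_GS = 1.63 V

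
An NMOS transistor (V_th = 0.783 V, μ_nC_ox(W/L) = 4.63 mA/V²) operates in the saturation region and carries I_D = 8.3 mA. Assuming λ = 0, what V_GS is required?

V_GS = 2.68 V

In saturation I_D = ½ k_n (V_GS − V_th)², so V_GS − V_th = √(2 I_D / k_n) = √(2 × 8.3 / 4.63) = 1.89 V.
V_GS = 0.783 + 1.89 = 2.68 V.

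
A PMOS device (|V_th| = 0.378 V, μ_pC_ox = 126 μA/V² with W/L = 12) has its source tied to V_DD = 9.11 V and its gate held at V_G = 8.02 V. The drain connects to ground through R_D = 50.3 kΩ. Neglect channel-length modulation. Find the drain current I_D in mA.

V_SG = V_DD − V_G = 9.11 − 8.02 = 1.09 V, so V_ov = 1.09 − 0.378 = 0.712 V.
k_p = μ_pC_ox · (W/L) = 1.512 mA/V².
Assume saturation: I_D = ½ k_p V_ov² = 0.5 × 1.512 × 0.712² = 0.383 mA, giving V_SD = V_DD − I_D R_D = 9.11 − 0.383 × 50.3 = -10.2 V.
But -10.2 V < V_ov = 0.712 V, so the device is actually in triode.
In triode I_D = k_p[V_ov V_SD − ½ V_SD²] and I_D = (V_DD − V_SD)/R_D. Equating: 38 V_SD² − 55.15 V_SD + 9.11 = 0, giving V_SD = 0.19 V (the root below V_ov).
I_D = (9.11 − 0.19) / 50.3 = 0.177 mA.

I_D = 0.177 mA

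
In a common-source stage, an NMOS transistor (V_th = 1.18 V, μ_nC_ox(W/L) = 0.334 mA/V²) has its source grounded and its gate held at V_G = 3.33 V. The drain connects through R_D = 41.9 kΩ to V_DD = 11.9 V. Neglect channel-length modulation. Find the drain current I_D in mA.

V_GS = V_G = 3.33 V, so V_ov = 3.33 − 1.18 = 2.15 V.
Assume saturation: I_D = ½ k_n V_ov² = 0.5 × 0.334 × 2.15² = 0.772 mA, giving V_DS = V_DD − I_D R_D = 11.9 − 0.772 × 41.9 = -20.4 V.
But -20.4 V < V_ov = 2.15 V, so the device is actually in triode.
In triode I_D = k_n[V_ov V_DS − ½ V_DS²] and I_D = (V_DD − V_DS)/R_D. Equating: 7 V_DS² − 31.09 V_DS + 11.9 = 0, giving V_DS = 0.423 V (the root below V_ov).
I_D = (11.9 − 0.423) / 41.9 = 0.274 mA.

I_D = 0.274 mA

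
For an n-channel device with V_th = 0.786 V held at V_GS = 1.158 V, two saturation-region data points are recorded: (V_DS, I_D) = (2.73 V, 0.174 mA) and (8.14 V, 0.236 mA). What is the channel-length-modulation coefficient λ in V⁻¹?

With V_GS fixed, I_D ∝ (1 + λ V_DS) in saturation, so I_D2/I_D1 = (1 + λ V_DS2)/(1 + λ V_DS1).
0.236/0.174 = 1.356 = (1 + 8.14 λ)/(1 + 2.73 λ).
Solving: λ (I_D1 V_DS2 − I_D2 V_DS1) = I_D2 − I_D1, so λ = (0.236 − 0.174) / (0.174 × 8.14 − 0.236 × 2.73) = 0.062 / 0.772 = 0.0803 V⁻¹.

λ = 0.0803 V⁻¹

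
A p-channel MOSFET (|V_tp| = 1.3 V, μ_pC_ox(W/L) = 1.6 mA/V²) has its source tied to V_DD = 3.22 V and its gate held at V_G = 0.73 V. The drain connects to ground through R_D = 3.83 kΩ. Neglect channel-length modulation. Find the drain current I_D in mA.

V_SG = V_DD − V_G = 3.22 − 0.73 = 2.49 V, so V_ov = 2.49 − 1.3 = 1.19 V.
Assume saturation: I_D = ½ k_p V_ov² = 0.5 × 1.6 × 1.19² = 1.13 mA, giving V_SD = V_DD − I_D R_D = 3.22 − 1.13 × 3.83 = -1.12 V.
But -1.12 V < V_ov = 1.19 V, so the device is actually in triode.
In triode I_D = k_p[V_ov V_SD − ½ V_SD²] and I_D = (V_DD − V_SD)/R_D. Equating: 3.06 V_SD² − 8.292 V_SD + 3.22 = 0, giving V_SD = 0.47 V (the root below V_ov).
I_D = (3.22 − 0.47) / 3.83 = 0.718 mA.

I_D = 0.718 mA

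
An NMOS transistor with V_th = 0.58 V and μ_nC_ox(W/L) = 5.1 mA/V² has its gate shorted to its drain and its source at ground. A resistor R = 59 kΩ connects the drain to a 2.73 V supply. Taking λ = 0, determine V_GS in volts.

With gate tied to drain, V_GS = V_DS ≥ V_GS − V_th, so the device is in saturation.
KCL at the drain: ½ k_n (V_GS − V_th)² = (V_DD − V_GS)/R.
Let x = V_GS − 0.58. Then 150 x² + x − 2.15 = 0, giving x = 0.116 V (positive root), so V_GS = 0.696 V.
I_D = (V_DD − V_GS)/R = (2.73 − 0.696) / 59 = 0.0345 mA.

V_GS = 0.696 V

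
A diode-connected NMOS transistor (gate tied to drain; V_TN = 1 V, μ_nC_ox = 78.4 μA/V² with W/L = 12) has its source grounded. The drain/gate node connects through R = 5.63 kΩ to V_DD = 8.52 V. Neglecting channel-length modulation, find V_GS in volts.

V_GS = 2.51 V

With gate tied to drain, V_GS = V_DS ≥ V_GS − V_TN, so the device is in saturation.
k_n = μ_nC_ox · (W/L) = 0.9408 mA/V².
KCL at the drain: ½ k_n (V_GS − V_TN)² = (V_DD − V_GS)/R.
Let x = V_GS − 1. Then 2.65 x² + x − 7.52 = 0, giving x = 1.51 V (positive root), so V_GS = 2.51 V.
I_D = (V_DD − V_GS)/R = (8.52 − 2.51) / 5.63 = 1.07 mA.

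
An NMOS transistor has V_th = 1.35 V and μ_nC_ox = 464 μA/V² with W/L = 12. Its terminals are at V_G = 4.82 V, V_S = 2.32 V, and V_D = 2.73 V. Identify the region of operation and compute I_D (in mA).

V_GS = V_G − V_S = 4.82 − 2.32 = 2.5 V; V_DS = V_D − V_S = 2.73 − 2.32 = 0.41 V.
k_n = μ_nC_ox · (W/L) = 5.568 mA/V².
V_ov = V_GS − V_th = 2.5 − 1.35 = 1.15 V.
Since V_DS = 0.41 V < V_ov = 1.15 V, the device is in the triode region.
I_D = k_n [V_ov · V_DS − ½ V_DS²] = 5.568 × [1.15 × 0.41 − 0.5 × 0.41²] = 2.16 mA.

Triode; I_D = 2.16 mA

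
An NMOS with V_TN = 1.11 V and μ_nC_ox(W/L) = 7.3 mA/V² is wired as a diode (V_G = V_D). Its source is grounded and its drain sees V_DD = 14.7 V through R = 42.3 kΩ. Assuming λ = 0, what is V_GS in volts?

With gate tied to drain, V_GS = V_DS ≥ V_GS − V_TN, so the device is in saturation.
KCL at the drain: ½ k_n (V_GS − V_TN)² = (V_DD − V_GS)/R.
Let x = V_GS − 1.11. Then 154 x² + x − 13.59 = 0, giving x = 0.293 V (positive root), so V_GS = 1.4 V.
I_D = (V_DD − V_GS)/R = (14.7 − 1.4) / 42.3 = 0.314 mA.

V_GS = 1.40 V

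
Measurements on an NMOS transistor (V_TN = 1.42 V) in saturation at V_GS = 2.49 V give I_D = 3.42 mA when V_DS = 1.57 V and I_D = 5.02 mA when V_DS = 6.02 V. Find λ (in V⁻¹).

With V_GS fixed, I_D ∝ (1 + λ V_DS) in saturation, so I_D2/I_D1 = (1 + λ V_DS2)/(1 + λ V_DS1).
5.02/3.42 = 1.468 = (1 + 6.02 λ)/(1 + 1.57 λ).
Solving: λ (I_D1 V_DS2 − I_D2 V_DS1) = I_D2 − I_D1, so λ = (5.02 − 3.42) / (3.42 × 6.02 − 5.02 × 1.57) = 1.6 / 12.7 = 0.126 V⁻¹.

λ = 0.126 V⁻¹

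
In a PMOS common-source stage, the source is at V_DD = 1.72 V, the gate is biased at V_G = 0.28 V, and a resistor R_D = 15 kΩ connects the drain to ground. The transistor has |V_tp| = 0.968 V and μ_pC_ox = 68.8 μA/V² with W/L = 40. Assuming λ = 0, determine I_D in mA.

V_SG = V_DD − V_G = 1.72 − 0.28 = 1.44 V, so V_ov = 1.44 − 0.968 = 0.472 V.
k_p = μ_pC_ox · (W/L) = 2.752 mA/V².
Assume saturation: I_D = ½ k_p V_ov² = 0.5 × 2.752 × 0.472² = 0.307 mA, giving V_SD = V_DD − I_D R_D = 1.72 − 0.307 × 15 = -2.88 V.
But -2.88 V < V_ov = 0.472 V, so the device is actually in triode.
In triode I_D = k_p[V_ov V_SD − ½ V_SD²] and I_D = (V_DD − V_SD)/R_D. Equating: 20.6 V_SD² − 20.48 V_SD + 1.72 = 0, giving V_SD = 0.0926 V (the root below V_ov).
I_D = (1.72 − 0.0926) / 15 = 0.108 mA.

I_D = 0.108 mA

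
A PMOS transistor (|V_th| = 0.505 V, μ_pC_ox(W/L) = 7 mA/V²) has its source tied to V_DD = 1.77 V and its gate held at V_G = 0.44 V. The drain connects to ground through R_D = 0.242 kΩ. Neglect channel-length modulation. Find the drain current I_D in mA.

V_SG = V_DD − V_G = 1.77 − 0.44 = 1.33 V, so V_ov = 1.33 − 0.505 = 0.825 V.
Assume saturation: I_D = ½ k_p V_ov² = 0.5 × 7 × 0.825² = 2.38 mA, giving V_SD = V_DD − I_D R_D = 1.77 − 2.38 × 0.242 = 1.19 V.
V_SD = 1.19 V ≥ V_ov = 0.825 V, confirming saturation.

I_D = 2.38 mA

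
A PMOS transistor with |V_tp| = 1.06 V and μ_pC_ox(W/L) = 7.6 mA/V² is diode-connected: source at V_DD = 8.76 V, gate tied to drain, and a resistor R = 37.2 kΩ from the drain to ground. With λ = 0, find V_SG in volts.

With gate tied to drain, V_SG = V_SD ≥ V_SG − |V_tp|, so the device is in saturation.
KCL at the drain: ½ k_p (V_SG − |V_tp|)² = (V_DD − V_SG)/R.
Let x = V_SG − 1.06. Then 141 x² + x − 7.7 = 0, giving x = 0.23 V (positive root), so V_SG = 1.29 V.
I_D = (V_DD − V_SG)/R = (8.76 − 1.29) / 37.2 = 0.201 mA.

V_SG = 1.29 V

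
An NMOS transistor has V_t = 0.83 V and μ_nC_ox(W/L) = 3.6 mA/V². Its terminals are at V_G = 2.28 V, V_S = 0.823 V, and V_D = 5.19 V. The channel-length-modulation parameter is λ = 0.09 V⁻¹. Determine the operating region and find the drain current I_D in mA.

V_GS = V_G − V_S = 2.28 − 0.823 = 1.46 V; V_DS = V_D − V_S = 5.19 − 0.823 = 4.37 V.
V_ov = V_GS − V_t = 1.46 − 0.83 = 0.627 V.
Since V_DS = 4.37 V ≥ V_ov = 0.627 V, the device is in saturation.
I_D = ½ k_n V_ov² (1 + λ V_DS) = 0.5 × 3.6 × 0.627² × (1 + 0.09 × 4.37) = 0.986 mA.

Saturation; I_D = 0.986 mA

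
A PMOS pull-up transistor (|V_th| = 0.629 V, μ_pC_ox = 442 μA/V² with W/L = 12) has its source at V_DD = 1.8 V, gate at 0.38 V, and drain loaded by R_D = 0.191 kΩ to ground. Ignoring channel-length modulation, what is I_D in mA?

I_D = 1.66 mA

V_SG = V_DD − V_G = 1.8 − 0.38 = 1.42 V, so V_ov = 1.42 − 0.629 = 0.791 V.
k_p = μ_pC_ox · (W/L) = 5.304 mA/V².
Assume saturation: I_D = ½ k_p V_ov² = 0.5 × 5.304 × 0.791² = 1.66 mA, giving V_SD = V_DD − I_D R_D = 1.8 − 1.66 × 0.191 = 1.48 V.
V_SD = 1.48 V ≥ V_ov = 0.791 V, confirming saturation.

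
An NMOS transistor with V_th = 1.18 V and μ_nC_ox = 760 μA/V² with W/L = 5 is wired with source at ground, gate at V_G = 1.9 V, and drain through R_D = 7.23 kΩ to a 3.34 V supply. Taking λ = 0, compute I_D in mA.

I_D = 0.437 mA

V_GS = V_G = 1.9 V, so V_ov = 1.9 − 1.18 = 0.72 V.
k_n = μ_nC_ox · (W/L) = 3.8 mA/V².
Assume saturation: I_D = ½ k_n V_ov² = 0.5 × 3.8 × 0.72² = 0.985 mA, giving V_DS = V_DD − I_D R_D = 3.34 − 0.985 × 7.23 = -3.78 V.
But -3.78 V < V_ov = 0.72 V, so the device is actually in triode.
In triode I_D = k_n[V_ov V_DS − ½ V_DS²] and I_D = (V_DD − V_DS)/R_D. Equating: 13.7 V_DS² − 20.78 V_DS + 3.34 = 0, giving V_DS = 0.183 V (the root below V_ov).
I_D = (3.34 − 0.183) / 7.23 = 0.437 mA.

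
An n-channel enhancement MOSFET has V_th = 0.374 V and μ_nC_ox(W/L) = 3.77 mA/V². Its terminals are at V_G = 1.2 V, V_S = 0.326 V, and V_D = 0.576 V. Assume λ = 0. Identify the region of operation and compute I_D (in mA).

Triode; I_D = 0.353 mA

V_GS = V_G − V_S = 1.2 − 0.326 = 0.874 V; V_DS = V_D − V_S = 0.576 − 0.326 = 0.25 V.
V_ov = V_GS − V_th = 0.874 − 0.374 = 0.5 V.
Since V_DS = 0.25 V < V_ov = 0.5 V, the device is in the triode region.
I_D = k_n [V_ov · V_DS − ½ V_DS²] = 3.77 × [0.5 × 0.25 − 0.5 × 0.25²] = 0.353 mA.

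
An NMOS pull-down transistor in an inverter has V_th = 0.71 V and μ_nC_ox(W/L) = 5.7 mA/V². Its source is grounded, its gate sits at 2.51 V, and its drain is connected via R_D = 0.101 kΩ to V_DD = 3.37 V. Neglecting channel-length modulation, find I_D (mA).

I_D = 9.23 mA

V_GS = V_G = 2.51 V, so V_ov = 2.51 − 0.71 = 1.8 V.
Assume saturation: I_D = ½ k_n V_ov² = 0.5 × 5.7 × 1.8² = 9.23 mA, giving V_DS = V_DD − I_D R_D = 3.37 − 9.23 × 0.101 = 2.44 V.
V_DS = 2.44 V ≥ V_ov = 1.8 V, confirming saturation.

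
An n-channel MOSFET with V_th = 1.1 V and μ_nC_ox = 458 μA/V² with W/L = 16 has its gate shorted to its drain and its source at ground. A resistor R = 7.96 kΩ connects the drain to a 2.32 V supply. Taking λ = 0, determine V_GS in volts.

With gate tied to drain, V_GS = V_DS ≥ V_GS − V_th, so the device is in saturation.
k_n = μ_nC_ox · (W/L) = 7.328 mA/V².
KCL at the drain: ½ k_n (V_GS − V_th)² = (V_DD − V_GS)/R.
Let x = V_GS − 1.1. Then 29.2 x² + x − 1.22 = 0, giving x = 0.188 V (positive root), so V_GS = 1.29 V.
I_D = (V_DD − V_GS)/R = (2.32 − 1.29) / 7.96 = 0.13 mA.

V_GS = 1.29 V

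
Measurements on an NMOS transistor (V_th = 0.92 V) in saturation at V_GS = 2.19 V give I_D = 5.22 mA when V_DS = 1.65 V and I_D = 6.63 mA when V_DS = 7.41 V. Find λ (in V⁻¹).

λ = 0.0508 V⁻¹

With V_GS fixed, I_D ∝ (1 + λ V_DS) in saturation, so I_D2/I_D1 = (1 + λ V_DS2)/(1 + λ V_DS1).
6.63/5.22 = 1.27 = (1 + 7.41 λ)/(1 + 1.65 λ).
Solving: λ (I_D1 V_DS2 − I_D2 V_DS1) = I_D2 − I_D1, so λ = (6.63 − 5.22) / (5.22 × 7.41 − 6.63 × 1.65) = 1.41 / 27.7 = 0.0508 V⁻¹.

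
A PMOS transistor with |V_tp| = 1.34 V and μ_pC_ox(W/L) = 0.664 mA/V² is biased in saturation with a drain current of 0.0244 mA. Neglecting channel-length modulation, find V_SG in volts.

V_SG = 1.61 V

In saturation I_D = ½ k_p (V_SG − |V_tp|)², so V_SG − |V_tp| = √(2 I_D / k_p) = √(2 × 0.0244 / 0.664) = 0.271 V.
V_SG = 1.34 + 0.271 = 1.61 V.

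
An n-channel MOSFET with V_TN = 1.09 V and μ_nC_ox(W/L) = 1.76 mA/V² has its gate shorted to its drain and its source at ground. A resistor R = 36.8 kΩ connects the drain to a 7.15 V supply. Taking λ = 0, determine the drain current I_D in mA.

With gate tied to drain, V_GS = V_DS ≥ V_GS − V_TN, so the device is in saturation.
KCL at the drain: ½ k_n (V_GS − V_TN)² = (V_DD − V_GS)/R.
Let x = V_GS − 1.09. Then 32.4 x² + x − 6.06 = 0, giving x = 0.417 V (positive root), so V_GS = 1.51 V.
I_D = (V_DD − V_GS)/R = (7.15 − 1.51) / 36.8 = 0.153 mA.

I_D = 0.153 mA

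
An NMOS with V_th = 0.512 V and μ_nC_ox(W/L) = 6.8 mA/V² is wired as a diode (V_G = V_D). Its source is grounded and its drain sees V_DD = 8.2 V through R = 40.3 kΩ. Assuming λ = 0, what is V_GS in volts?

V_GS = 0.745 V

With gate tied to drain, V_GS = V_DS ≥ V_GS − V_th, so the device is in saturation.
KCL at the drain: ½ k_n (V_GS − V_th)² = (V_DD − V_GS)/R.
Let x = V_GS − 0.512. Then 137 x² + x − 7.688 = 0, giving x = 0.233 V (positive root), so V_GS = 0.745 V.
I_D = (V_DD − V_GS)/R = (8.2 − 0.745) / 40.3 = 0.185 mA.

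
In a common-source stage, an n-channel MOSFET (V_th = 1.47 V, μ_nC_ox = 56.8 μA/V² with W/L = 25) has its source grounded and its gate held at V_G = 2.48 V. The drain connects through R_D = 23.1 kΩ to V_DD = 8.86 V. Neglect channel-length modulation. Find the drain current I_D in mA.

I_D = 0.370 mA

V_GS = V_G = 2.48 V, so V_ov = 2.48 − 1.47 = 1.01 V.
k_n = μ_nC_ox · (W/L) = 1.42 mA/V².
Assume saturation: I_D = ½ k_n V_ov² = 0.5 × 1.42 × 1.01² = 0.724 mA, giving V_DS = V_DD − I_D R_D = 8.86 − 0.724 × 23.1 = -7.87 V.
But -7.87 V < V_ov = 1.01 V, so the device is actually in triode.
In triode I_D = k_n[V_ov V_DS − ½ V_DS²] and I_D = (V_DD − V_DS)/R_D. Equating: 16.4 V_DS² − 34.13 V_DS + 8.86 = 0, giving V_DS = 0.304 V (the root below V_ov).
I_D = (8.86 − 0.304) / 23.1 = 0.37 mA.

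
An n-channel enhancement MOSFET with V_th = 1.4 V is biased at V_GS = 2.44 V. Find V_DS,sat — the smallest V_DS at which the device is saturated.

The boundary between triode and saturation is V_DS = V_GS − V_th = V_ov.
V_ov = 2.44 − 1.4 = 1.04 V.

V_DS,sat = 1.04 V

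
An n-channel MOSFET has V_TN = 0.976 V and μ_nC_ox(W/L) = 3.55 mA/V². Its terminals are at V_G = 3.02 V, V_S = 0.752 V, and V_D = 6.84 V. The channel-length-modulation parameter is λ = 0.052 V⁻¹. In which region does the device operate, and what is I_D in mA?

Saturation; I_D = 3.90 mA

V_GS = V_G − V_S = 3.02 − 0.752 = 2.27 V; V_DS = V_D − V_S = 6.84 − 0.752 = 6.09 V.
V_ov = V_GS − V_TN = 2.27 − 0.976 = 1.29 V.
Since V_DS = 6.09 V ≥ V_ov = 1.29 V, the device is in saturation.
I_D = ½ k_n V_ov² (1 + λ V_DS) = 0.5 × 3.55 × 1.29² × (1 + 0.052 × 6.09) = 3.9 mA.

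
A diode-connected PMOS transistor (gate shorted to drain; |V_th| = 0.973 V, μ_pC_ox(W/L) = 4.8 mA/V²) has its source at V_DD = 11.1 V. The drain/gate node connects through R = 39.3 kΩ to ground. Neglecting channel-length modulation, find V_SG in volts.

With gate tied to drain, V_SG = V_SD ≥ V_SG − |V_th|, so the device is in saturation.
KCL at the drain: ½ k_p (V_SG − |V_th|)² = (V_DD − V_SG)/R.
Let x = V_SG − 0.973. Then 94.3 x² + x − 10.13 = 0, giving x = 0.322 V (positive root), so V_SG = 1.3 V.
I_D = (V_DD − V_SG)/R = (11.1 − 1.3) / 39.3 = 0.249 mA.

V_SG = 1.30 V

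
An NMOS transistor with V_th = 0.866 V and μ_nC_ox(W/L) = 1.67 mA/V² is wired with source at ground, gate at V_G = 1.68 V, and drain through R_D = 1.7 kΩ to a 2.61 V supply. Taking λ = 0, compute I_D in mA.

V_GS = V_G = 1.68 V, so V_ov = 1.68 − 0.866 = 0.814 V.
Assume saturation: I_D = ½ k_n V_ov² = 0.5 × 1.67 × 0.814² = 0.553 mA, giving V_DS = V_DD − I_D R_D = 2.61 − 0.553 × 1.7 = 1.67 V.
V_DS = 1.67 V ≥ V_ov = 0.814 V, confirming saturation.

I_D = 0.553 mA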